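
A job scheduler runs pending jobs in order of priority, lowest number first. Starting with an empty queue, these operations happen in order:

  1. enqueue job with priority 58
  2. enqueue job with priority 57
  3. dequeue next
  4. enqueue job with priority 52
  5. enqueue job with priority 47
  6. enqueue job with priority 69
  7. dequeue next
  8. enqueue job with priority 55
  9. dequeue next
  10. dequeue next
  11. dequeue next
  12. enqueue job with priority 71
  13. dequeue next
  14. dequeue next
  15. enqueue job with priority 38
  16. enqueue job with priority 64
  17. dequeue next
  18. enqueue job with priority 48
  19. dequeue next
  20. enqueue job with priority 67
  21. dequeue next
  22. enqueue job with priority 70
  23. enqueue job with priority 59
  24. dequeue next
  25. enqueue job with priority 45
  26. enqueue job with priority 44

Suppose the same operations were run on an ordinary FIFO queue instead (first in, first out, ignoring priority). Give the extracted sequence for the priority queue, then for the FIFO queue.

priority queue: [57, 47, 52, 55, 58, 69, 71, 38, 48, 64, 59]; FIFO queue: [58, 57, 52, 47, 69, 55, 71, 38, 64, 48, 67]

insert 58 → {58}
insert 57 → {57, 58}
dequeue next → 57; now {58}
insert 52 → {52, 58}
insert 47 → {47, 52, 58}
insert 69 → {47, 52, 58, 69}
dequeue next → 47; now {52, 58, 69}
insert 55 → {52, 55, 58, 69}
dequeue next → 52; now {55, 58, 69}
dequeue next → 55; now {58, 69}
dequeue next → 58; now {69}
insert 71 → {69, 71}
dequeue next → 69; now {71}
dequeue next → 71; now {}
insert 38 → {38}
insert 64 → {38, 64}
dequeue next → 38; now {64}
insert 48 → {48, 64}
dequeue next → 48; now {64}
insert 67 → {64, 67}
dequeue next → 64; now {67}
insert 70 → {67, 70}
insert 59 → {59, 67, 70}
dequeue next → 59; now {67, 70}
insert 45 → {45, 67, 70}
insert 44 → {44, 45, 67, 70}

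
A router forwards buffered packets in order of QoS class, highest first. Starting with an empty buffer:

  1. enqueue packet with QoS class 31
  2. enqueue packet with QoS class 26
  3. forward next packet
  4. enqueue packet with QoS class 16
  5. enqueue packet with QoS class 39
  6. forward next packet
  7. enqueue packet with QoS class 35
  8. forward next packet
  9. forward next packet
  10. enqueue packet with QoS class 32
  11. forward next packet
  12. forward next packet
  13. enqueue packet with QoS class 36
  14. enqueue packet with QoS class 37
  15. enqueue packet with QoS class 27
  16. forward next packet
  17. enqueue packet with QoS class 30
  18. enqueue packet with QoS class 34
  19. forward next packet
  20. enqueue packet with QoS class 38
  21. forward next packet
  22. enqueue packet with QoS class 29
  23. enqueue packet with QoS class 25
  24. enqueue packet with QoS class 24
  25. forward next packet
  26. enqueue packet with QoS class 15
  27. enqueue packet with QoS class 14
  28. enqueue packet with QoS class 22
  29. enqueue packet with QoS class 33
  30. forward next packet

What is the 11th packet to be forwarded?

33

insert 31 → {31}
insert 26 → {31, 26}
forward next packet → 31; now {26}
insert 16 → {26, 16}
insert 39 → {39, 26, 16}
forward next packet → 39; now {26, 16}
insert 35 → {35, 26, 16}
forward next packet → 35; now {26, 16}
forward next packet → 26; now {16}
insert 32 → {32, 16}
forward next packet → 32; now {16}
forward next packet → 16; now {}
insert 36 → {36}
insert 37 → {37, 36}
insert 27 → {37, 36, 27}
forward next packet → 37; now {36, 27}
insert 30 → {36, 30, 27}
insert 34 → {36, 34, 30, 27}
forward next packet → 36; now {34, 30, 27}
insert 38 → {38, 34, 30, 27}
forward next packet → 38; now {34, 30, 27}
insert 29 → {34, 30, 29, 27}
insert 25 → {34, 30, 29, 27, 25}
insert 24 → {34, 30, 29, 27, 25, 24}
forward next packet → 34; now {30, 29, 27, 25, 24}
insert 15 → {30, 29, 27, 25, 24, 15}
insert 14 → {30, 29, 27, 25, 24, 15, 14}
insert 22 → {30, 29, 27, 25, 24, 22, 15, 14}
insert 33 → {33, 30, 29, 27, 25, 24, 22, 15, 14}
forward next packet → 33; now {30, 29, 27, 25, 24, 22, 15, 14}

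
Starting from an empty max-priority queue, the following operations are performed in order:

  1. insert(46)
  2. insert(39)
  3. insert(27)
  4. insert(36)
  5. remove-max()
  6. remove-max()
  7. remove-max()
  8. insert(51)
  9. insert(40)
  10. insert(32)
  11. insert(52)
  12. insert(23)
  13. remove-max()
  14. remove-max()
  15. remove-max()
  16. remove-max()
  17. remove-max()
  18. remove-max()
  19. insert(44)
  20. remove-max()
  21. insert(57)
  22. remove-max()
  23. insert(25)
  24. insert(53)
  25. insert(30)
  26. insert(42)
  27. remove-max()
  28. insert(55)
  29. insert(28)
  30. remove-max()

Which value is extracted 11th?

insert 46 → {46}
insert 39 → {46, 39}
insert 27 → {46, 39, 27}
insert 36 → {46, 39, 36, 27}
remove-max → 46; now {39, 36, 27}
remove-max → 39; now {36, 27}
remove-max → 36; now {27}
insert 51 → {51, 27}
insert 40 → {51, 40, 27}
insert 32 → {51, 40, 32, 27}
insert 52 → {52, 51, 40, 32, 27}
insert 23 → {52, 51, 40, 32, 27, 23}
remove-max → 52; now {51, 40, 32, 27, 23}
remove-max → 51; now {40, 32, 27, 23}
remove-max → 40; now {32, 27, 23}
remove-max → 32; now {27, 23}
remove-max → 27; now {23}
remove-max → 23; now {}
insert 44 → {44}
remove-max → 44; now {}
insert 57 → {57}
remove-max → 57; now {}
insert 25 → {25}
insert 53 → {53, 25}
insert 30 → {53, 30, 25}
insert 42 → {53, 42, 30, 25}
remove-max → 53; now {42, 30, 25}
insert 55 → {55, 42, 30, 25}
insert 28 → {55, 42, 30, 28, 25}
remove-max → 55; now {42, 30, 28, 25}

57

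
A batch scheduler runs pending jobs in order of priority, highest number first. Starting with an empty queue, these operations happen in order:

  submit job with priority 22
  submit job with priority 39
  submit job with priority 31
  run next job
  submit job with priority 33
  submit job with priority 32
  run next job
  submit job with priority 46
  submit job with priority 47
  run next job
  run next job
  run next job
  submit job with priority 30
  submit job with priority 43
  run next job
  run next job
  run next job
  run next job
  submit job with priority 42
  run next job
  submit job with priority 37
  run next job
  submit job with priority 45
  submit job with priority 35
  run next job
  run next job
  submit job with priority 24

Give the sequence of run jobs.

39, 33, 47, 46, 32, 43, 31, 30, 22, 42, 37, 45, 35

insert 22 → {22}
insert 39 → {39, 22}
insert 31 → {39, 31, 22}
run next job → 39; now {31, 22}
insert 33 → {33, 31, 22}
insert 32 → {33, 32, 31, 22}
run next job → 33; now {32, 31, 22}
insert 46 → {46, 32, 31, 22}
insert 47 → {47, 46, 32, 31, 22}
run next job → 47; now {46, 32, 31, 22}
run next job → 46; now {32, 31, 22}
run next job → 32; now {31, 22}
insert 30 → {31, 30, 22}
insert 43 → {43, 31, 30, 22}
run next job → 43; now {31, 30, 22}
run next job → 31; now {30, 22}
run next job → 30; now {22}
run next job → 22; now {}
insert 42 → {42}
run next job → 42; now {}
insert 37 → {37}
run next job → 37; now {}
insert 45 → {45}
insert 35 → {45, 35}
run next job → 45; now {35}
run next job → 35; now {}
insert 24 → {24}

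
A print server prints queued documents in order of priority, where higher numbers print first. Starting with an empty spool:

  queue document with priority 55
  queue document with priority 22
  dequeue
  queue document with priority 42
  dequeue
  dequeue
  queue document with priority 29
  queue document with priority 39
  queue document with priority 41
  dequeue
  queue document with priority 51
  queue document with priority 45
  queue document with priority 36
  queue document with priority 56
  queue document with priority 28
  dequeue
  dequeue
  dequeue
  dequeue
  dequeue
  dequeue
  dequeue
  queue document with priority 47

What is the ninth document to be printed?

36

insert 55 → {55}
insert 22 → {55, 22}
dequeue → 55; now {22}
insert 42 → {42, 22}
dequeue → 42; now {22}
dequeue → 22; now {}
insert 29 → {29}
insert 39 → {39, 29}
insert 41 → {41, 39, 29}
dequeue → 41; now {39, 29}
insert 51 → {51, 39, 29}
insert 45 → {51, 45, 39, 29}
insert 36 → {51, 45, 39, 36, 29}
insert 56 → {56, 51, 45, 39, 36, 29}
insert 28 → {56, 51, 45, 39, 36, 29, 28}
dequeue → 56; now {51, 45, 39, 36, 29, 28}
dequeue → 51; now {45, 39, 36, 29, 28}
dequeue → 45; now {39, 36, 29, 28}
dequeue → 39; now {36, 29, 28}
dequeue → 36; now {29, 28}
dequeue → 29; now {28}
dequeue → 28; now {}
insert 47 → {47}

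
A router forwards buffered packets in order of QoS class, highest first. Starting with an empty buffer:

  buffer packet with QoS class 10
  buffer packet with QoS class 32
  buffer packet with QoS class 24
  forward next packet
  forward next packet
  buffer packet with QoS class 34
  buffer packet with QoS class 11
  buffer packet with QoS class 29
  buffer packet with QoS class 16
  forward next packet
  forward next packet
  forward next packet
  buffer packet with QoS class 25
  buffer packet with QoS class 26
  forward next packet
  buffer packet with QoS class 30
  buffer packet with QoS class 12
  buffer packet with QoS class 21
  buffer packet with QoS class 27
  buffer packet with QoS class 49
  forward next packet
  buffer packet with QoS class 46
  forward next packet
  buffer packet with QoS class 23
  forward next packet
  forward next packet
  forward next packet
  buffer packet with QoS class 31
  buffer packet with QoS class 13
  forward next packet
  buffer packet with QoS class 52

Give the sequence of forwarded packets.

32 → 24 → 34 → 29 → 16 → 26 → 49 → 46 → 30 → 27 → 25 → 31

insert 10 → {10}
insert 32 → {32, 10}
insert 24 → {32, 24, 10}
forward next packet → 32; now {24, 10}
forward next packet → 24; now {10}
insert 34 → {34, 10}
insert 11 → {34, 11, 10}
insert 29 → {34, 29, 11, 10}
insert 16 → {34, 29, 16, 11, 10}
forward next packet → 34; now {29, 16, 11, 10}
forward next packet → 29; now {16, 11, 10}
forward next packet → 16; now {11, 10}
insert 25 → {25, 11, 10}
insert 26 → {26, 25, 11, 10}
forward next packet → 26; now {25, 11, 10}
insert 30 → {30, 25, 11, 10}
insert 12 → {30, 25, 12, 11, 10}
insert 21 → {30, 25, 21, 12, 11, 10}
insert 27 → {30, 27, 25, 21, 12, 11, 10}
insert 49 → {49, 30, 27, 25, 21, 12, 11, 10}
forward next packet → 49; now {30, 27, 25, 21, 12, 11, 10}
insert 46 → {46, 30, 27, 25, 21, 12, 11, 10}
forward next packet → 46; now {30, 27, 25, 21, 12, 11, 10}
insert 23 → {30, 27, 25, 23, 21, 12, 11, 10}
forward next packet → 30; now {27, 25, 23, 21, 12, 11, 10}
forward next packet → 27; now {25, 23, 21, 12, 11, 10}
forward next packet → 25; now {23, 21, 12, 11, 10}
insert 31 → {31, 23, 21, 12, 11, 10}
insert 13 → {31, 23, 21, 13, 12, 11, 10}
forward next packet → 31; now {23, 21, 13, 12, 11, 10}
insert 52 → {52, 23, 21, 13, 12, 11, 10}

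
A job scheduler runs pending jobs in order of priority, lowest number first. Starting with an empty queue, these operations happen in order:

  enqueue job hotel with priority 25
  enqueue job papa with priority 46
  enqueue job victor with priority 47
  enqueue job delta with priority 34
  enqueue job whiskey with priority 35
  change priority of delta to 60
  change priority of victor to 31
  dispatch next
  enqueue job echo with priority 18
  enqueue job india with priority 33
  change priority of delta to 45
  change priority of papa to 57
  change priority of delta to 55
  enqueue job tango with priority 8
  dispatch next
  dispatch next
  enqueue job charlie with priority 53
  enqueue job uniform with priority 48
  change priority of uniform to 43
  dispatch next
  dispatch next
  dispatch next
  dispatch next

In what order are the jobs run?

[hotel, tango, echo, victor, india, whiskey, uniform]

add hotel (priority 25) → {hotel:25}
add papa (priority 46) → {hotel:25, papa:46}
add victor (priority 47) → {hotel:25, papa:46, victor:47}
add delta (priority 34) → {hotel:25, delta:34, papa:46, victor:47}
add whiskey (priority 35) → {hotel:25, delta:34, whiskey:35, papa:46, victor:47}
update delta to priority 60 → {hotel:25, whiskey:35, papa:46, victor:47, delta:60}
update victor to priority 31 → {hotel:25, victor:31, whiskey:35, papa:46, delta:60}
dispatch next → hotel; now {victor:31, whiskey:35, papa:46, delta:60}
add echo (priority 18) → {echo:18, victor:31, whiskey:35, papa:46, delta:60}
add india (priority 33) → {echo:18, victor:31, india:33, whiskey:35, papa:46, delta:60}
update delta to priority 45 → {echo:18, victor:31, india:33, whiskey:35, delta:45, papa:46}
update papa to priority 57 → {echo:18, victor:31, india:33, whiskey:35, delta:45, papa:57}
update delta to priority 55 → {echo:18, victor:31, india:33, whiskey:35, delta:55, papa:57}
add tango (priority 8) → {tango:8, echo:18, victor:31, india:33, whiskey:35, delta:55, papa:57}
dispatch next → tango; now {echo:18, victor:31, india:33, whiskey:35, delta:55, papa:57}
dispatch next → echo; now {victor:31, india:33, whiskey:35, delta:55, papa:57}
add charlie (priority 53) → {victor:31, india:33, whiskey:35, charlie:53, delta:55, papa:57}
add uniform (priority 48) → {victor:31, india:33, whiskey:35, uniform:48, charlie:53, delta:55, papa:57}
update uniform to priority 43 → {victor:31, india:33, whiskey:35, uniform:43, charlie:53, delta:55, papa:57}
dispatch next → victor; now {india:33, whiskey:35, uniform:43, charlie:53, delta:55, papa:57}
dispatch next → india; now {whiskey:35, uniform:43, charlie:53, delta:55, papa:57}
dispatch next → whiskey; now {uniform:43, charlie:53, delta:55, papa:57}
dispatch next → uniform; now {charlie:53, delta:55, papa:57}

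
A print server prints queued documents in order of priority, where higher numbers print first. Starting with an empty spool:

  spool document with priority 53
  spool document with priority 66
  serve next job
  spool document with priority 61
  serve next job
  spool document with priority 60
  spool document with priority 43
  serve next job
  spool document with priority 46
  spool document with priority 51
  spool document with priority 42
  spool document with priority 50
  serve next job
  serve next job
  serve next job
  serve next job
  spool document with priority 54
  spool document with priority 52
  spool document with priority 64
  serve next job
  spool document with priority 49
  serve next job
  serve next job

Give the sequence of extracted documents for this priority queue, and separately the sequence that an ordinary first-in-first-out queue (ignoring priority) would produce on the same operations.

insert 53 → {53}
insert 66 → {66, 53}
serve next job → 66; now {53}
insert 61 → {61, 53}
serve next job → 61; now {53}
insert 60 → {60, 53}
insert 43 → {60, 53, 43}
serve next job → 60; now {53, 43}
insert 46 → {53, 46, 43}
insert 51 → {53, 51, 46, 43}
insert 42 → {53, 51, 46, 43, 42}
insert 50 → {53, 51, 50, 46, 43, 42}
serve next job → 53; now {51, 50, 46, 43, 42}
serve next job → 51; now {50, 46, 43, 42}
serve next job → 50; now {46, 43, 42}
serve next job → 46; now {43, 42}
insert 54 → {54, 43, 42}
insert 52 → {54, 52, 43, 42}
insert 64 → {64, 54, 52, 43, 42}
serve next job → 64; now {54, 52, 43, 42}
insert 49 → {54, 52, 49, 43, 42}
serve next job → 54; now {52, 49, 43, 42}
serve next job → 52; now {49, 43, 42}

priority queue: 66, 61, 60, 53, 51, 50, 46, 64, 54, 52; FIFO queue: 53, 66, 61, 60, 43, 46, 51, 42, 50, 54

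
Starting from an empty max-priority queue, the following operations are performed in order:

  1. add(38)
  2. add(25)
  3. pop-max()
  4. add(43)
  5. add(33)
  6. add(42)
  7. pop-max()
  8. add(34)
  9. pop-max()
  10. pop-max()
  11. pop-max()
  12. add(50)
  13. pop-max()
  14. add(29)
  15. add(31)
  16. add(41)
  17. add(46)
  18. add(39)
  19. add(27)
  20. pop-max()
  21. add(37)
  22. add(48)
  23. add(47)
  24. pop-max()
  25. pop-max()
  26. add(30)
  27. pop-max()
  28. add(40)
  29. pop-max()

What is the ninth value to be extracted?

insert 38 → {38}
insert 25 → {38, 25}
pop-max → 38; now {25}
insert 43 → {43, 25}
insert 33 → {43, 33, 25}
insert 42 → {43, 42, 33, 25}
pop-max → 43; now {42, 33, 25}
insert 34 → {42, 34, 33, 25}
pop-max → 42; now {34, 33, 25}
pop-max → 34; now {33, 25}
pop-max → 33; now {25}
insert 50 → {50, 25}
pop-max → 50; now {25}
insert 29 → {29, 25}
insert 31 → {31, 29, 25}
insert 41 → {41, 31, 29, 25}
insert 46 → {46, 41, 31, 29, 25}
insert 39 → {46, 41, 39, 31, 29, 25}
insert 27 → {46, 41, 39, 31, 29, 27, 25}
pop-max → 46; now {41, 39, 31, 29, 27, 25}
insert 37 → {41, 39, 37, 31, 29, 27, 25}
insert 48 → {48, 41, 39, 37, 31, 29, 27, 25}
insert 47 → {48, 47, 41, 39, 37, 31, 29, 27, 25}
pop-max → 48; now {47, 41, 39, 37, 31, 29, 27, 25}
pop-max → 47; now {41, 39, 37, 31, 29, 27, 25}
insert 30 → {41, 39, 37, 31, 30, 29, 27, 25}
pop-max → 41; now {39, 37, 31, 30, 29, 27, 25}
insert 40 → {40, 39, 37, 31, 30, 29, 27, 25}
pop-max → 40; now {39, 37, 31, 30, 29, 27, 25}

47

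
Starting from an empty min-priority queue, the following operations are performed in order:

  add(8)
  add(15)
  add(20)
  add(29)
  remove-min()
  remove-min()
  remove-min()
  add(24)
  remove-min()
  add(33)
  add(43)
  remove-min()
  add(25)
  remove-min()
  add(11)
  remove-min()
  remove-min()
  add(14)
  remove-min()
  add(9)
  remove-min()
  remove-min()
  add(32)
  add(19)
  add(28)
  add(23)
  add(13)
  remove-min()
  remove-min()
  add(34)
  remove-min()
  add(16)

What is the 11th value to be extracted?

insert 8 → {8}
insert 15 → {8, 15}
insert 20 → {8, 15, 20}
insert 29 → {8, 15, 20, 29}
remove-min → 8; now {15, 20, 29}
remove-min → 15; now {20, 29}
remove-min → 20; now {29}
insert 24 → {24, 29}
remove-min → 24; now {29}
insert 33 → {29, 33}
insert 43 → {29, 33, 43}
remove-min → 29; now {33, 43}
insert 25 → {25, 33, 43}
remove-min → 25; now {33, 43}
insert 11 → {11, 33, 43}
remove-min → 11; now {33, 43}
remove-min → 33; now {43}
insert 14 → {14, 43}
remove-min → 14; now {43}
insert 9 → {9, 43}
remove-min → 9; now {43}
remove-min → 43; now {}
insert 32 → {32}
insert 19 → {19, 32}
insert 28 → {19, 28, 32}
insert 23 → {19, 23, 28, 32}
insert 13 → {13, 19, 23, 28, 32}
remove-min → 13; now {19, 23, 28, 32}
remove-min → 19; now {23, 28, 32}
insert 34 → {23, 28, 32, 34}
remove-min → 23; now {28, 32, 34}
insert 16 → {16, 28, 32, 34}

43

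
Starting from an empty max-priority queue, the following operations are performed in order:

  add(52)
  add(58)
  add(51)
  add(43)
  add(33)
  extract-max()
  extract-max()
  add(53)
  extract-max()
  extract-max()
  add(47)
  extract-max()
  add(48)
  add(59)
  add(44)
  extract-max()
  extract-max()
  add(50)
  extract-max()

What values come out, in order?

[58, 52, 53, 51, 47, 59, 48, 50]

insert 52 → {52}
insert 58 → {58, 52}
insert 51 → {58, 52, 51}
insert 43 → {58, 52, 51, 43}
insert 33 → {58, 52, 51, 43, 33}
extract-max → 58; now {52, 51, 43, 33}
extract-max → 52; now {51, 43, 33}
insert 53 → {53, 51, 43, 33}
extract-max → 53; now {51, 43, 33}
extract-max → 51; now {43, 33}
insert 47 → {47, 43, 33}
extract-max → 47; now {43, 33}
insert 48 → {48, 43, 33}
insert 59 → {59, 48, 43, 33}
insert 44 → {59, 48, 44, 43, 33}
extract-max → 59; now {48, 44, 43, 33}
extract-max → 48; now {44, 43, 33}
insert 50 → {50, 44, 43, 33}
extract-max → 50; now {44, 43, 33}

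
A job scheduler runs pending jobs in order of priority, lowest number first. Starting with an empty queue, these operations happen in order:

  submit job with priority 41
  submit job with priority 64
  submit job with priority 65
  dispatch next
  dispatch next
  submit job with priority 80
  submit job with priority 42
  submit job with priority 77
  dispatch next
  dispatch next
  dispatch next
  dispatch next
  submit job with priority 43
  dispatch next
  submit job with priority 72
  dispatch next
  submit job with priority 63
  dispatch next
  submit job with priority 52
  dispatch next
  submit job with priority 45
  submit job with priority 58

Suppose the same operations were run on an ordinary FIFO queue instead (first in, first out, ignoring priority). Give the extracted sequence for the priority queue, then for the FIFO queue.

priority queue: [41, 64, 42, 65, 77, 80, 43, 72, 63, 52]; FIFO queue: 41, 64, 65, 80, 42, 77, 43, 72, 63, 52

insert 41 → {41}
insert 64 → {41, 64}
insert 65 → {41, 64, 65}
dispatch next → 41; now {64, 65}
dispatch next → 64; now {65}
insert 80 → {65, 80}
insert 42 → {42, 65, 80}
insert 77 → {42, 65, 77, 80}
dispatch next → 42; now {65, 77, 80}
dispatch next → 65; now {77, 80}
dispatch next → 77; now {80}
dispatch next → 80; now {}
insert 43 → {43}
dispatch next → 43; now {}
insert 72 → {72}
dispatch next → 72; now {}
insert 63 → {63}
dispatch next → 63; now {}
insert 52 → {52}
dispatch next → 52; now {}
insert 45 → {45}
insert 58 → {45, 58}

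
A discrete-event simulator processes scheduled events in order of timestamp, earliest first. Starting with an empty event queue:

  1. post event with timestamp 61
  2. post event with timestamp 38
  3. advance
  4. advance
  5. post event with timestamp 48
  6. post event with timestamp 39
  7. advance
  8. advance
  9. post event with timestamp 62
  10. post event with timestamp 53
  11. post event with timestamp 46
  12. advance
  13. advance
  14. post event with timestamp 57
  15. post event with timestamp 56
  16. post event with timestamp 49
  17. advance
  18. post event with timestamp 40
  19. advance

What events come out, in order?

insert 61 → {61}
insert 38 → {38, 61}
advance → 38; now {61}
advance → 61; now {}
insert 48 → {48}
insert 39 → {39, 48}
advance → 39; now {48}
advance → 48; now {}
insert 62 → {62}
insert 53 → {53, 62}
insert 46 → {46, 53, 62}
advance → 46; now {53, 62}
advance → 53; now {62}
insert 57 → {57, 62}
insert 56 → {56, 57, 62}
insert 49 → {49, 56, 57, 62}
advance → 49; now {56, 57, 62}
insert 40 → {40, 56, 57, 62}
advance → 40; now {56, 57, 62}

[38, 61, 39, 48, 46, 53, 49, 40]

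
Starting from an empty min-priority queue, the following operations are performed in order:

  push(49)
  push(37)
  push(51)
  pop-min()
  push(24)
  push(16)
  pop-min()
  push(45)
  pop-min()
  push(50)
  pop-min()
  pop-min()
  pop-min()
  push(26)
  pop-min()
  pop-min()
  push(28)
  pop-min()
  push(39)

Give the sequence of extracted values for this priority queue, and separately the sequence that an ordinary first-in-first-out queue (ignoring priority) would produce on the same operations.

insert 49 → {49}
insert 37 → {37, 49}
insert 51 → {37, 49, 51}
pop-min → 37; now {49, 51}
insert 24 → {24, 49, 51}
insert 16 → {16, 24, 49, 51}
pop-min → 16; now {24, 49, 51}
insert 45 → {24, 45, 49, 51}
pop-min → 24; now {45, 49, 51}
insert 50 → {45, 49, 50, 51}
pop-min → 45; now {49, 50, 51}
pop-min → 49; now {50, 51}
pop-min → 50; now {51}
insert 26 → {26, 51}
pop-min → 26; now {51}
pop-min → 51; now {}
insert 28 → {28}
pop-min → 28; now {}
insert 39 → {39}

priority queue: 37, 16, 24, 45, 49, 50, 26, 51, 28; FIFO queue: 49 → 37 → 51 → 24 → 16 → 45 → 50 → 26 → 28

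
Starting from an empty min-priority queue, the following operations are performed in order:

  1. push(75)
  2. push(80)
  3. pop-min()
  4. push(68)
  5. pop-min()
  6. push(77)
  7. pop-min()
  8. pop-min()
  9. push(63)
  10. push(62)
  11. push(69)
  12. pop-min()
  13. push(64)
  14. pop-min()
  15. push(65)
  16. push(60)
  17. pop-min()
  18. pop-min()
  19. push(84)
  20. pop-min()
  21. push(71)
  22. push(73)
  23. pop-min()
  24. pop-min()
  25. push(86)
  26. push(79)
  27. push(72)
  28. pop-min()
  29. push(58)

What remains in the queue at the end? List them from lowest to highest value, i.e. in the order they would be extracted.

insert 75 → {75}
insert 80 → {75, 80}
pop-min → 75; now {80}
insert 68 → {68, 80}
pop-min → 68; now {80}
insert 77 → {77, 80}
pop-min → 77; now {80}
pop-min → 80; now {}
insert 63 → {63}
insert 62 → {62, 63}
insert 69 → {62, 63, 69}
pop-min → 62; now {63, 69}
insert 64 → {63, 64, 69}
pop-min → 63; now {64, 69}
insert 65 → {64, 65, 69}
insert 60 → {60, 64, 65, 69}
pop-min → 60; now {64, 65, 69}
pop-min → 64; now {65, 69}
insert 84 → {65, 69, 84}
pop-min → 65; now {69, 84}
insert 71 → {69, 71, 84}
insert 73 → {69, 71, 73, 84}
pop-min → 69; now {71, 73, 84}
pop-min → 71; now {73, 84}
insert 86 → {73, 84, 86}
insert 79 → {73, 79, 84, 86}
insert 72 → {72, 73, 79, 84, 86}
pop-min → 72; now {73, 79, 84, 86}
insert 58 → {58, 73, 79, 84, 86}

58, 73, 79, 84, 86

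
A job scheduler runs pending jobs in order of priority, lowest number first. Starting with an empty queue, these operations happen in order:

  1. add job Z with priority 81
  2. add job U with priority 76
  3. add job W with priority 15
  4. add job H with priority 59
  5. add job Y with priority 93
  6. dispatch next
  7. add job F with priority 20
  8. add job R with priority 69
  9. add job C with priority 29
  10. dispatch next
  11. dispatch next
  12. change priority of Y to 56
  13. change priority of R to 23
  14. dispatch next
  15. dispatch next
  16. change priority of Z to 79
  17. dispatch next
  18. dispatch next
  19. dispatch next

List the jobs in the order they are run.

add Z (priority 81) → {Z:81}
add U (priority 76) → {U:76, Z:81}
add W (priority 15) → {W:15, U:76, Z:81}
add H (priority 59) → {W:15, H:59, U:76, Z:81}
add Y (priority 93) → {W:15, H:59, U:76, Z:81, Y:93}
dispatch next → W; now {H:59, U:76, Z:81, Y:93}
add F (priority 20) → {F:20, H:59, U:76, Z:81, Y:93}
add R (priority 69) → {F:20, H:59, R:69, U:76, Z:81, Y:93}
add C (priority 29) → {F:20, C:29, H:59, R:69, U:76, Z:81, Y:93}
dispatch next → F; now {C:29, H:59, R:69, U:76, Z:81, Y:93}
dispatch next → C; now {H:59, R:69, U:76, Z:81, Y:93}
update Y to priority 56 → {Y:56, H:59, R:69, U:76, Z:81}
update R to priority 23 → {R:23, Y:56, H:59, U:76, Z:81}
dispatch next → R; now {Y:56, H:59, U:76, Z:81}
dispatch next → Y; now {H:59, U:76, Z:81}
update Z to priority 79 → {H:59, U:76, Z:79}
dispatch next → H; now {U:76, Z:79}
dispatch next → U; now {Z:79}
dispatch next → Z; now {}

[W, F, C, R, Y, H, U, Z]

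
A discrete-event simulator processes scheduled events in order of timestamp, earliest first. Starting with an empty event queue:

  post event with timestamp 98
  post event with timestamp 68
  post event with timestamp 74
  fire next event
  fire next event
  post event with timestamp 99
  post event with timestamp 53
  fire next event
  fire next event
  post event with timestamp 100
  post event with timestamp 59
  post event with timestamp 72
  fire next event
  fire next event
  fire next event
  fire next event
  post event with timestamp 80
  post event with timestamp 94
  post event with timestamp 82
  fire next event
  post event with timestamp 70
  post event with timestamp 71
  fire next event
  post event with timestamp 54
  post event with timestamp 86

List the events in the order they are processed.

68 → 74 → 53 → 98 → 59 → 72 → 99 → 100 → 80 → 70

insert 98 → {98}
insert 68 → {68, 98}
insert 74 → {68, 74, 98}
fire next event → 68; now {74, 98}
fire next event → 74; now {98}
insert 99 → {98, 99}
insert 53 → {53, 98, 99}
fire next event → 53; now {98, 99}
fire next event → 98; now {99}
insert 100 → {99, 100}
insert 59 → {59, 99, 100}
insert 72 → {59, 72, 99, 100}
fire next event → 59; now {72, 99, 100}
fire next event → 72; now {99, 100}
fire next event → 99; now {100}
fire next event → 100; now {}
insert 80 → {80}
insert 94 → {80, 94}
insert 82 → {80, 82, 94}
fire next event → 80; now {82, 94}
insert 70 → {70, 82, 94}
insert 71 → {70, 71, 82, 94}
fire next event → 70; now {71, 82, 94}
insert 54 → {54, 71, 82, 94}
insert 86 → {54, 71, 82, 86, 94}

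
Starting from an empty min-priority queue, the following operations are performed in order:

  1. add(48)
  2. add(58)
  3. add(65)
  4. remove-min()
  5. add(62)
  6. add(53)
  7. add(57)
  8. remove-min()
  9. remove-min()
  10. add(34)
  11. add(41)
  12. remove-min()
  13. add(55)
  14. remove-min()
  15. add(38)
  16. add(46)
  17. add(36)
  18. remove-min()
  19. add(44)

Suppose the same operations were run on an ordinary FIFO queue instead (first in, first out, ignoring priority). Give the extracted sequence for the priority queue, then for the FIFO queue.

priority queue: [48, 53, 57, 34, 41, 36]; FIFO queue: 48 → 58 → 65 → 62 → 53 → 57

insert 48 → {48}
insert 58 → {48, 58}
insert 65 → {48, 58, 65}
remove-min → 48; now {58, 65}
insert 62 → {58, 62, 65}
insert 53 → {53, 58, 62, 65}
insert 57 → {53, 57, 58, 62, 65}
remove-min → 53; now {57, 58, 62, 65}
remove-min → 57; now {58, 62, 65}
insert 34 → {34, 58, 62, 65}
insert 41 → {34, 41, 58, 62, 65}
remove-min → 34; now {41, 58, 62, 65}
insert 55 → {41, 55, 58, 62, 65}
remove-min → 41; now {55, 58, 62, 65}
insert 38 → {38, 55, 58, 62, 65}
insert 46 → {38, 46, 55, 58, 62, 65}
insert 36 → {36, 38, 46, 55, 58, 62, 65}
remove-min → 36; now {38, 46, 55, 58, 62, 65}
insert 44 → {38, 44, 46, 55, 58, 62, 65}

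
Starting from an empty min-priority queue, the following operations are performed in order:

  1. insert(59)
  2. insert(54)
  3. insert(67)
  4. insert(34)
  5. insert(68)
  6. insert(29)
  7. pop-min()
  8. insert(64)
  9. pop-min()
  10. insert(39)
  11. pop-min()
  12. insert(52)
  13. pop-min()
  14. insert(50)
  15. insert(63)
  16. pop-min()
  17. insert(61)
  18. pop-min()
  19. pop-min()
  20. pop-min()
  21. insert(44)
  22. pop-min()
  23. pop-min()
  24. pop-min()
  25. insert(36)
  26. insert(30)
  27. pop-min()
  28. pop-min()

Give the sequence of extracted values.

[29, 34, 39, 52, 50, 54, 59, 61, 44, 63, 64, 30, 36]

insert 59 → {59}
insert 54 → {54, 59}
insert 67 → {54, 59, 67}
insert 34 → {34, 54, 59, 67}
insert 68 → {34, 54, 59, 67, 68}
insert 29 → {29, 34, 54, 59, 67, 68}
pop-min → 29; now {34, 54, 59, 67, 68}
insert 64 → {34, 54, 59, 64, 67, 68}
pop-min → 34; now {54, 59, 64, 67, 68}
insert 39 → {39, 54, 59, 64, 67, 68}
pop-min → 39; now {54, 59, 64, 67, 68}
insert 52 → {52, 54, 59, 64, 67, 68}
pop-min → 52; now {54, 59, 64, 67, 68}
insert 50 → {50, 54, 59, 64, 67, 68}
insert 63 → {50, 54, 59, 63, 64, 67, 68}
pop-min → 50; now {54, 59, 63, 64, 67, 68}
insert 61 → {54, 59, 61, 63, 64, 67, 68}
pop-min → 54; now {59, 61, 63, 64, 67, 68}
pop-min → 59; now {61, 63, 64, 67, 68}
pop-min → 61; now {63, 64, 67, 68}
insert 44 → {44, 63, 64, 67, 68}
pop-min → 44; now {63, 64, 67, 68}
pop-min → 63; now {64, 67, 68}
pop-min → 64; now {67, 68}
insert 36 → {36, 67, 68}
insert 30 → {30, 36, 67, 68}
pop-min → 30; now {36, 67, 68}
pop-min → 36; now {67, 68}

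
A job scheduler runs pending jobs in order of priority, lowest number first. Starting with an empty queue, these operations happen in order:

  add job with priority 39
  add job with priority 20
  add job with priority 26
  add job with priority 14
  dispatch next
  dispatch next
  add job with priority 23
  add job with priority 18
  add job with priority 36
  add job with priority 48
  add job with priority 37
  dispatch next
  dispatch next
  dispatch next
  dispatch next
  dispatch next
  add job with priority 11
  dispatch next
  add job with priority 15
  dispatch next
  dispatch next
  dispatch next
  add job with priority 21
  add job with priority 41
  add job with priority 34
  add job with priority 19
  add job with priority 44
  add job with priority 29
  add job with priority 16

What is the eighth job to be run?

insert 39 → {39}
insert 20 → {20, 39}
insert 26 → {20, 26, 39}
insert 14 → {14, 20, 26, 39}
dispatch next → 14; now {20, 26, 39}
dispatch next → 20; now {26, 39}
insert 23 → {23, 26, 39}
insert 18 → {18, 23, 26, 39}
insert 36 → {18, 23, 26, 36, 39}
insert 48 → {18, 23, 26, 36, 39, 48}
insert 37 → {18, 23, 26, 36, 37, 39, 48}
dispatch next → 18; now {23, 26, 36, 37, 39, 48}
dispatch next → 23; now {26, 36, 37, 39, 48}
dispatch next → 26; now {36, 37, 39, 48}
dispatch next → 36; now {37, 39, 48}
dispatch next → 37; now {39, 48}
insert 11 → {11, 39, 48}
dispatch next → 11; now {39, 48}
insert 15 → {15, 39, 48}
dispatch next → 15; now {39, 48}
dispatch next → 39; now {48}
dispatch next → 48; now {}
insert 21 → {21}
insert 41 → {21, 41}
insert 34 → {21, 34, 41}
insert 19 → {19, 21, 34, 41}
insert 44 → {19, 21, 34, 41, 44}
insert 29 → {19, 21, 29, 34, 41, 44}
insert 16 → {16, 19, 21, 29, 34, 41, 44}

11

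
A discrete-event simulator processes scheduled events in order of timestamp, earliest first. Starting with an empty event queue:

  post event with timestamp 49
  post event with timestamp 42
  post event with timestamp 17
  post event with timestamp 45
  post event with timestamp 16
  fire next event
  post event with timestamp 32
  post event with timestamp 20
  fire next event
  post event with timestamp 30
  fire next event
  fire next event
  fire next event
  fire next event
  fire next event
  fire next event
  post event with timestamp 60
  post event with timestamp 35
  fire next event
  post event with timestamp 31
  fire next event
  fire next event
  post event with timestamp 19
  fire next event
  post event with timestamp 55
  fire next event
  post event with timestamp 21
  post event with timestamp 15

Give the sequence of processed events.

16 → 17 → 20 → 30 → 32 → 42 → 45 → 49 → 35 → 31 → 60 → 19 → 55

insert 49 → {49}
insert 42 → {42, 49}
insert 17 → {17, 42, 49}
insert 45 → {17, 42, 45, 49}
insert 16 → {16, 17, 42, 45, 49}
fire next event → 16; now {17, 42, 45, 49}
insert 32 → {17, 32, 42, 45, 49}
insert 20 → {17, 20, 32, 42, 45, 49}
fire next event → 17; now {20, 32, 42, 45, 49}
insert 30 → {20, 30, 32, 42, 45, 49}
fire next event → 20; now {30, 32, 42, 45, 49}
fire next event → 30; now {32, 42, 45, 49}
fire next event → 32; now {42, 45, 49}
fire next event → 42; now {45, 49}
fire next event → 45; now {49}
fire next event → 49; now {}
insert 60 → {60}
insert 35 → {35, 60}
fire next event → 35; now {60}
insert 31 → {31, 60}
fire next event → 31; now {60}
fire next event → 60; now {}
insert 19 → {19}
fire next event → 19; now {}
insert 55 → {55}
fire next event → 55; now {}
insert 21 → {21}
insert 15 → {15, 21}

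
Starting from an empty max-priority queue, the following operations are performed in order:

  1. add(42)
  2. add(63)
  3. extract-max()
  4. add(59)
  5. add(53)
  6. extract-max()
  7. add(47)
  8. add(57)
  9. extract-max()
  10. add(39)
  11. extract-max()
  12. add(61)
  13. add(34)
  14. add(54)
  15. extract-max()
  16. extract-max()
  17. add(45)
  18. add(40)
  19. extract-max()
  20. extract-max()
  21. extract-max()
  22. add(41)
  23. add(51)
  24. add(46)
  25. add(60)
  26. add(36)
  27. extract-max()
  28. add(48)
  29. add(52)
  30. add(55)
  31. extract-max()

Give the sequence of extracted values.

63 → 59 → 57 → 53 → 61 → 54 → 47 → 45 → 42 → 60 → 55

insert 42 → {42}
insert 63 → {63, 42}
extract-max → 63; now {42}
insert 59 → {59, 42}
insert 53 → {59, 53, 42}
extract-max → 59; now {53, 42}
insert 47 → {53, 47, 42}
insert 57 → {57, 53, 47, 42}
extract-max → 57; now {53, 47, 42}
insert 39 → {53, 47, 42, 39}
extract-max → 53; now {47, 42, 39}
insert 61 → {61, 47, 42, 39}
insert 34 → {61, 47, 42, 39, 34}
insert 54 → {61, 54, 47, 42, 39, 34}
extract-max → 61; now {54, 47, 42, 39, 34}
extract-max → 54; now {47, 42, 39, 34}
insert 45 → {47, 45, 42, 39, 34}
insert 40 → {47, 45, 42, 40, 39, 34}
extract-max → 47; now {45, 42, 40, 39, 34}
extract-max → 45; now {42, 40, 39, 34}
extract-max → 42; now {40, 39, 34}
insert 41 → {41, 40, 39, 34}
insert 51 → {51, 41, 40, 39, 34}
insert 46 → {51, 46, 41, 40, 39, 34}
insert 60 → {60, 51, 46, 41, 40, 39, 34}
insert 36 → {60, 51, 46, 41, 40, 39, 36, 34}
extract-max → 60; now {51, 46, 41, 40, 39, 36, 34}
insert 48 → {51, 48, 46, 41, 40, 39, 36, 34}
insert 52 → {52, 51, 48, 46, 41, 40, 39, 36, 34}
insert 55 → {55, 52, 51, 48, 46, 41, 40, 39, 36, 34}
extract-max → 55; now {52, 51, 48, 46, 41, 40, 39, 36, 34}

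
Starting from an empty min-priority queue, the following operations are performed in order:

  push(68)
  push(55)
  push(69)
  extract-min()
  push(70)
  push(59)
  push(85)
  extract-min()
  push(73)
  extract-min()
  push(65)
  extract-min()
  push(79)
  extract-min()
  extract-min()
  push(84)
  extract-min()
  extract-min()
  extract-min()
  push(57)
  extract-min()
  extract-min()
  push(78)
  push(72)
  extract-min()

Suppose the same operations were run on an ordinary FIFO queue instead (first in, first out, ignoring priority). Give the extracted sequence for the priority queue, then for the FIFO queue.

insert 68 → {68}
insert 55 → {55, 68}
insert 69 → {55, 68, 69}
extract-min → 55; now {68, 69}
insert 70 → {68, 69, 70}
insert 59 → {59, 68, 69, 70}
insert 85 → {59, 68, 69, 70, 85}
extract-min → 59; now {68, 69, 70, 85}
insert 73 → {68, 69, 70, 73, 85}
extract-min → 68; now {69, 70, 73, 85}
insert 65 → {65, 69, 70, 73, 85}
extract-min → 65; now {69, 70, 73, 85}
insert 79 → {69, 70, 73, 79, 85}
extract-min → 69; now {70, 73, 79, 85}
extract-min → 70; now {73, 79, 85}
insert 84 → {73, 79, 84, 85}
extract-min → 73; now {79, 84, 85}
extract-min → 79; now {84, 85}
extract-min → 84; now {85}
insert 57 → {57, 85}
extract-min → 57; now {85}
extract-min → 85; now {}
insert 78 → {78}
insert 72 → {72, 78}
extract-min → 72; now {78}

priority queue: 55, 59, 68, 65, 69, 70, 73, 79, 84, 57, 85, 72; FIFO queue: [68, 55, 69, 70, 59, 85, 73, 65, 79, 84, 57, 78]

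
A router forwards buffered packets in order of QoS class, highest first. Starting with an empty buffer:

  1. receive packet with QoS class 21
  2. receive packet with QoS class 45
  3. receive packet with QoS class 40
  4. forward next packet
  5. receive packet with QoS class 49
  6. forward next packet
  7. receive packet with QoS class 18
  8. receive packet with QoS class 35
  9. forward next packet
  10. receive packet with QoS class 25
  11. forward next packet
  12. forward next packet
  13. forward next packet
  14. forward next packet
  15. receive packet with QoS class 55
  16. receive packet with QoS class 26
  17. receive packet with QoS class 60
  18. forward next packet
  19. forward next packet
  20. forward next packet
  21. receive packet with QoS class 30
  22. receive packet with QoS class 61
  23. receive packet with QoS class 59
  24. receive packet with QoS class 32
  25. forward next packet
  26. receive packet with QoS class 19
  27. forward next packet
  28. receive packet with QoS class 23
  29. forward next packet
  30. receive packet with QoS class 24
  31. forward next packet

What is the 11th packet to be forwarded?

insert 21 → {21}
insert 45 → {45, 21}
insert 40 → {45, 40, 21}
forward next packet → 45; now {40, 21}
insert 49 → {49, 40, 21}
forward next packet → 49; now {40, 21}
insert 18 → {40, 21, 18}
insert 35 → {40, 35, 21, 18}
forward next packet → 40; now {35, 21, 18}
insert 25 → {35, 25, 21, 18}
forward next packet → 35; now {25, 21, 18}
forward next packet → 25; now {21, 18}
forward next packet → 21; now {18}
forward next packet → 18; now {}
insert 55 → {55}
insert 26 → {55, 26}
insert 60 → {60, 55, 26}
forward next packet → 60; now {55, 26}
forward next packet → 55; now {26}
forward next packet → 26; now {}
insert 30 → {30}
insert 61 → {61, 30}
insert 59 → {61, 59, 30}
insert 32 → {61, 59, 32, 30}
forward next packet → 61; now {59, 32, 30}
insert 19 → {59, 32, 30, 19}
forward next packet → 59; now {32, 30, 19}
insert 23 → {32, 30, 23, 19}
forward next packet → 32; now {30, 23, 19}
insert 24 → {30, 24, 23, 19}
forward next packet → 30; now {24, 23, 19}

61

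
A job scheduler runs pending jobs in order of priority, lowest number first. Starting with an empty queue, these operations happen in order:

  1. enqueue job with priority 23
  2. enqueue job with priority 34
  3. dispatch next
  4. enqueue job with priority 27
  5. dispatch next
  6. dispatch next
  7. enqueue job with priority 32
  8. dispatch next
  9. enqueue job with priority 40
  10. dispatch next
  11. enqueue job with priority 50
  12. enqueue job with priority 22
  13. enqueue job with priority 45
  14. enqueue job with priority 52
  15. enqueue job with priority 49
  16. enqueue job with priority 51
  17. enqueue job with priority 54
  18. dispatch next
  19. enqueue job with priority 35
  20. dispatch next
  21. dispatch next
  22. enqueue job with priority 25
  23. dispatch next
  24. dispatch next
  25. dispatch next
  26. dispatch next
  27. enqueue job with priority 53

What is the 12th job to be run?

insert 23 → {23}
insert 34 → {23, 34}
dispatch next → 23; now {34}
insert 27 → {27, 34}
dispatch next → 27; now {34}
dispatch next → 34; now {}
insert 32 → {32}
dispatch next → 32; now {}
insert 40 → {40}
dispatch next → 40; now {}
insert 50 → {50}
insert 22 → {22, 50}
insert 45 → {22, 45, 50}
insert 52 → {22, 45, 50, 52}
insert 49 → {22, 45, 49, 50, 52}
insert 51 → {22, 45, 49, 50, 51, 52}
insert 54 → {22, 45, 49, 50, 51, 52, 54}
dispatch next → 22; now {45, 49, 50, 51, 52, 54}
insert 35 → {35, 45, 49, 50, 51, 52, 54}
dispatch next → 35; now {45, 49, 50, 51, 52, 54}
dispatch next → 45; now {49, 50, 51, 52, 54}
insert 25 → {25, 49, 50, 51, 52, 54}
dispatch next → 25; now {49, 50, 51, 52, 54}
dispatch next → 49; now {50, 51, 52, 54}
dispatch next → 50; now {51, 52, 54}
dispatch next → 51; now {52, 54}
insert 53 → {52, 53, 54}

51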